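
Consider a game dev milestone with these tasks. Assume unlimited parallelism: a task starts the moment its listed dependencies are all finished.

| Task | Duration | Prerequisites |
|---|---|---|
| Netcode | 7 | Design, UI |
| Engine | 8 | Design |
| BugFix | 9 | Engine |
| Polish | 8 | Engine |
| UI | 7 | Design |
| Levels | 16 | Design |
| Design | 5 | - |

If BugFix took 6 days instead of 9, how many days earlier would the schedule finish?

1

Baseline: Design→Engine→BugFix = 5+8+9 = 22 → 22 days.
Since BugFix is critical, the -3 change carries straight to that chain (now 19 days).
The binding chain switches to Design→Engine→Polish = 5+8+8 = 21; finish 21 days.
Change in finish: 21 − 22 = -1 days.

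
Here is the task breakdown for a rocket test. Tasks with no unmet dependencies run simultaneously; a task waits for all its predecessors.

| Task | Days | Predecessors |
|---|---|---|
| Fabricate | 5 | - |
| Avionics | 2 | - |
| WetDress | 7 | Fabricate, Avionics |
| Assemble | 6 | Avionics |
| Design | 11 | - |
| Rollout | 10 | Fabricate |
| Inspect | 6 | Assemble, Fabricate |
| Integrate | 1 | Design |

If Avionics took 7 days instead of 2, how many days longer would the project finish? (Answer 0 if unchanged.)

As given, the longest chain is Fabricate→Rollout = 5+10 = 15, so the finish is 15 days.
The longest path through Avionics is only 14 days, so Avionics has float 1.
Now Avionics→Assemble→Inspect = 7+6+6 = 19 is longest, so the finish becomes 19 days.
Change in finish: 19 − 15 = +4 days.

4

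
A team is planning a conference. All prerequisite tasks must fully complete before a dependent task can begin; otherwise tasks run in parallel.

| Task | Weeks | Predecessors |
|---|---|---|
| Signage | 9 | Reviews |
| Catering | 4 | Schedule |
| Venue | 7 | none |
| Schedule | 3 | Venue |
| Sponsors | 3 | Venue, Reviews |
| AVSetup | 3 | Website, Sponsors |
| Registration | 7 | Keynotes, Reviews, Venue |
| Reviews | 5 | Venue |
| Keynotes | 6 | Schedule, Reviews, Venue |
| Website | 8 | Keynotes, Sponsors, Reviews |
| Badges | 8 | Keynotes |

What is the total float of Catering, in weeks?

15

Critical path: Venue→Reviews→Keynotes→Website→AVSetup = 7+5+6+8+3 = 29, so the finish is 29 weeks.
Catering finishes as early as 14 and must finish by 29.
So Catering can slip 29 − 14 = 15 weeks.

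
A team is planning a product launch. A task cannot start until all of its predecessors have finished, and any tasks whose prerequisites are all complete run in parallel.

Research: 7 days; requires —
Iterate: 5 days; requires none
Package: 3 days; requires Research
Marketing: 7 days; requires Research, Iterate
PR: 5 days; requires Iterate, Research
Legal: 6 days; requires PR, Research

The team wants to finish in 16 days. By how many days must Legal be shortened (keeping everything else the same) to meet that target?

2

Current finish: 18 days; target: 16.
Legal is on every critical path, so each day cut from Legal cuts the finish by one (this holds down to a finish of 14).
Need 18 − 16 = 2 days off Legal → Legal becomes 4 days, finish becomes 16.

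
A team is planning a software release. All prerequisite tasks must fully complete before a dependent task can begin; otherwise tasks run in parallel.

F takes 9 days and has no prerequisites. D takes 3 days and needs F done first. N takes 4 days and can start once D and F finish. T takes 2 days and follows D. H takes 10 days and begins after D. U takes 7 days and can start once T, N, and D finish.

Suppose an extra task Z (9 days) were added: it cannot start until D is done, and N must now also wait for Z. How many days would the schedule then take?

Originally the schedule takes 23 days.
With Z inserted, N now waits for max(D, F, Z).
New critical path: F→D→Z→N→U = 9+3+9+4+7 = 32 ⇒ 32 days.

32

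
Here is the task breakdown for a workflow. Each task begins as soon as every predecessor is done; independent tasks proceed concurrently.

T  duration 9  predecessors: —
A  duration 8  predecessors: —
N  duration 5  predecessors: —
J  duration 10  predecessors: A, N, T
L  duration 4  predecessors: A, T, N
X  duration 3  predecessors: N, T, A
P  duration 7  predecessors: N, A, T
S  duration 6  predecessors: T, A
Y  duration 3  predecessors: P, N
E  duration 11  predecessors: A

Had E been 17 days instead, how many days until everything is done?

Critical path before the change: A→E = 8+11 = 19 giving 19 days.
Since E is critical, the +6 change carries straight to that chain (now 25 days).
No other chain overtakes it, so the finish is 25 days.

25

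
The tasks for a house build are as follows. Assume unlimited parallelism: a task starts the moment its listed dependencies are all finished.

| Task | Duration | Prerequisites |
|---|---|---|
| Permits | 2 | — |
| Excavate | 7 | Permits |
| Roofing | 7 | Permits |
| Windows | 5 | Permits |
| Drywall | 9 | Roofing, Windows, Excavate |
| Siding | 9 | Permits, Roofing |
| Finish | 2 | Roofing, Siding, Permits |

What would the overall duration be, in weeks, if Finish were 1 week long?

19

The binding path is Permits→Roofing→Siding→Finish = 2+7+9+2 = 20; finish at 20 weeks.
Finish lies on that path, so at 1 week the path becomes 19 weeks.
No other chain overtakes it, so the finish is 19 weeks.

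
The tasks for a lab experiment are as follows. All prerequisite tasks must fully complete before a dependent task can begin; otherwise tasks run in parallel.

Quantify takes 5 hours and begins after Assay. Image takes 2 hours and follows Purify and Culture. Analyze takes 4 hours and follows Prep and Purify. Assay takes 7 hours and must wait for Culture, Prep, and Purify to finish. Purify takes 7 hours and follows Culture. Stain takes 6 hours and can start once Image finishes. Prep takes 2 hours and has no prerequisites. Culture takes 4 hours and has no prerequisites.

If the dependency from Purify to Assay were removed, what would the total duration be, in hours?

With the dependency in place, Culture→Purify→Assay→Quantify = 4+7+7+5 = 23 sets the finish at 23 hours.
Without Purify→Assay, Assay's earliest start moves from 11 to 4.
After: Culture→Purify→Image→Stain = 4+7+2+6 = 19 → 19 hours.

19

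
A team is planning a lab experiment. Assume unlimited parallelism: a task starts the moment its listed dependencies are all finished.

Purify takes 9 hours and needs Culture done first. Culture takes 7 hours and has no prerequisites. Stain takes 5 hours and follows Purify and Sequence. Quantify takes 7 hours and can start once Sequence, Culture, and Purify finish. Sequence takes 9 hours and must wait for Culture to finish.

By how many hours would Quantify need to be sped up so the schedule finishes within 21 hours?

2

Current finish: 23 hours; target: 21.
Quantify is on every critical path, so each hour cut from Quantify cuts the finish by one (this holds down to a finish of 21).
Need 23 − 21 = 2 hours off Quantify → Quantify becomes 5 hours, finish becomes 21.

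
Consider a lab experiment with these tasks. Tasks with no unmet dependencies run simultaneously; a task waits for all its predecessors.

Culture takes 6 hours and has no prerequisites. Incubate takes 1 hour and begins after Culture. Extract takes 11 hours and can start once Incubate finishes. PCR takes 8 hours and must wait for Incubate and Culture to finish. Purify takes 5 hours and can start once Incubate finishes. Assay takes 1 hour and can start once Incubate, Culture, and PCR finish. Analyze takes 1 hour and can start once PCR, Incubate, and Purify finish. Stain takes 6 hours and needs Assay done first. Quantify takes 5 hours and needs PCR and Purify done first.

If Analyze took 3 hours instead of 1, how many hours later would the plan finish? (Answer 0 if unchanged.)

0

Actual critical path: Culture→Incubate→PCR→Assay→Stain = 6+1+8+1+6 = 22 ⇒ 22 hours.
The longest path through Analyze is only 16 hours, so Analyze has float 6.
The critical path is still Culture→Incubate→PCR→Assay→Stain; finish is now 22 hours.
Change in finish: 22 − 22 = +0 hours.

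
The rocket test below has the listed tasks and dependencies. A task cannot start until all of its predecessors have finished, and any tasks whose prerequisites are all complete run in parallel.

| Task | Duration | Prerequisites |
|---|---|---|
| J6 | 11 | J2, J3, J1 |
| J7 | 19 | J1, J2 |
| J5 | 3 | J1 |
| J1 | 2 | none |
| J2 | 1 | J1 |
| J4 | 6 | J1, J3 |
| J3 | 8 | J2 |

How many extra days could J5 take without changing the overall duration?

17

J1→J2→J3→J6 = 2+1+8+11 = 22 sets the makespan at 22 days.
Longest path through J5: 5 days (earliest finish 5, latest finish 22).
Slack of J5 = 19 − 2 = 17 days.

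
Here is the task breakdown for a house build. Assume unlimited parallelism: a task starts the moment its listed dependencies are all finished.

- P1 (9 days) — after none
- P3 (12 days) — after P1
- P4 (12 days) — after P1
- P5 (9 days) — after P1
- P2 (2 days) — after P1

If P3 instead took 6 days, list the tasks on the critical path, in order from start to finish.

P1, P4

Baseline: P1→P3 = 9+12 = 21 → 21 days.
Since P3 is critical, the -6 change carries straight to that chain (now 15 days).
The binding chain switches to P1→P4 = 9+12 = 21; finish 21 days.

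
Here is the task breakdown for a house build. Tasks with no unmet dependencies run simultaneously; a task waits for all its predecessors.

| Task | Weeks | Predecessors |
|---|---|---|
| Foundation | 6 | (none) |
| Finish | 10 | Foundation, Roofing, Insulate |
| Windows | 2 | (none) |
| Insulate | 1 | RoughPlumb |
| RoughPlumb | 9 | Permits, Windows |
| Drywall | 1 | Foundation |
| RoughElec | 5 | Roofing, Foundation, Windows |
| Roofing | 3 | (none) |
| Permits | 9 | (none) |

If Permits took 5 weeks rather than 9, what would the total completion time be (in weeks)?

25

Actual critical path: Permits→RoughPlumb→Insulate→Finish = 9+9+1+10 = 29 ⇒ 29 weeks.
Permits is on the critical path; changing it to 5 makes that path 25 weeks.
No other chain overtakes it, so the finish is 25 weeks.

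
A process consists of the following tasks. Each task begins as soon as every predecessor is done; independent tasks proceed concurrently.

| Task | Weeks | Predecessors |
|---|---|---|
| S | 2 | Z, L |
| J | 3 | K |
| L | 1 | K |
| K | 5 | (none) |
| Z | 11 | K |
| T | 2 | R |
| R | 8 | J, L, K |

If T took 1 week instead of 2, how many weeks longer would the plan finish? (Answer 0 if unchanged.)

0

Critical path before the change: K→J→R→T = 5+3+8+2 = 18 giving 18 weeks.
Since T is critical, the -1 change carries straight to that chain (now 17 weeks).
Now K→Z→S = 5+11+2 = 18 is longest, so the finish becomes 18 weeks.
Change in finish: 18 − 18 = +0 weeks.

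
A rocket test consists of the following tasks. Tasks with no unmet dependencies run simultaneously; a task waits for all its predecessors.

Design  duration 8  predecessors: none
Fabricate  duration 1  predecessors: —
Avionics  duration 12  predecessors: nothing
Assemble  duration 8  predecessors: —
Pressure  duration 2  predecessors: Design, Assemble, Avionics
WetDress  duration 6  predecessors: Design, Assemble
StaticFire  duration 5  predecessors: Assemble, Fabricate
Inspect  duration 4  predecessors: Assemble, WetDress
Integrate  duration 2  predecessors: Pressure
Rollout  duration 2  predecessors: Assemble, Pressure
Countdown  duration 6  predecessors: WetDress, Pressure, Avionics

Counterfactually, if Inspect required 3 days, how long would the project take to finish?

20

As given, the longest chain is Design→WetDress→Countdown = 8+6+6 = 20, so the finish is 20 days.
Inspect is off the critical path — its longest chain is 18 days, giving 2 of slack.
No other chain overtakes it, so the finish is 20 days.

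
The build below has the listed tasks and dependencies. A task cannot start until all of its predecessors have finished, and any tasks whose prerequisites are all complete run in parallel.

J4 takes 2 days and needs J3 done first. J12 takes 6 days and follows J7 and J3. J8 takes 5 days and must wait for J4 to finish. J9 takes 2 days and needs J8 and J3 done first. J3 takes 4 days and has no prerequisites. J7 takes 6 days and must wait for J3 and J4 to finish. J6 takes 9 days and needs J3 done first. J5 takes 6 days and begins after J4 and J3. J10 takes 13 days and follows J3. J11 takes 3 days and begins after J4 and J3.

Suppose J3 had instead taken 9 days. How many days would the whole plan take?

23

Baseline: J3→J4→J7→J12 = 4+2+6+6 = 18 → 18 days.
J3 lies on that path, so at 9 days the path becomes 23 days.
No other chain overtakes it, so the finish is 23 days.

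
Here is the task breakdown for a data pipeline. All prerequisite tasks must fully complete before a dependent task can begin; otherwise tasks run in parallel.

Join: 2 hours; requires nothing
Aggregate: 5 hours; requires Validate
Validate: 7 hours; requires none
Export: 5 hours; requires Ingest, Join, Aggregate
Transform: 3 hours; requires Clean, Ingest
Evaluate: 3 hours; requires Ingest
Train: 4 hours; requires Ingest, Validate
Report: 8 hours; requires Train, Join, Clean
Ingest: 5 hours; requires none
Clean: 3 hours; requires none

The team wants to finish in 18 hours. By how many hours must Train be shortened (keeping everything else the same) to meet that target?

1

Current finish: 19 hours; target: 18.
Train is on every critical path, so each hour cut from Train cuts the finish by one (this holds down to a finish of 17).
Need 19 − 18 = 1 hour off Train → Train becomes 3 hours, finish becomes 18.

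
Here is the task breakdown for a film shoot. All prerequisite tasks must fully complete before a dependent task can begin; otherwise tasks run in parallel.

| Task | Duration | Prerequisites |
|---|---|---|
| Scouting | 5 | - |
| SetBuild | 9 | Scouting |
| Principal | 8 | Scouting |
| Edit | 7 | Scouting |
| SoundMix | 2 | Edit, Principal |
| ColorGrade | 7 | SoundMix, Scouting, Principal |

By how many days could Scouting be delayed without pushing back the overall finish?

Critical path: Scouting→Principal→SoundMix→ColorGrade = 5+8+2+7 = 22, so the finish is 22 days.
Longest path through Scouting: 22 days (earliest finish 5, latest finish 5).
So Scouting can slip 5 − 5 = 0 days.

0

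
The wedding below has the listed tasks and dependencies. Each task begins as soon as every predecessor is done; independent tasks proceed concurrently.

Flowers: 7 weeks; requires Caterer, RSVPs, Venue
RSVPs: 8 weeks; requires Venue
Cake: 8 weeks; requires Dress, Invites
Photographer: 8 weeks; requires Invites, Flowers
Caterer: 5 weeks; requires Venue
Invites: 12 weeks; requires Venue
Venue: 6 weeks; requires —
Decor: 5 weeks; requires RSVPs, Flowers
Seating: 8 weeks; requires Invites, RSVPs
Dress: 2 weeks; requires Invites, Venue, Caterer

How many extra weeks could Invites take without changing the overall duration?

The longest chain is Venue→RSVPs→Flowers→Photographer = 6+8+7+8 = 29; overall finish 29 weeks.
Invites finishes as early as 18 and must finish by 19.
So Invites can slip 19 − 18 = 1 week.

1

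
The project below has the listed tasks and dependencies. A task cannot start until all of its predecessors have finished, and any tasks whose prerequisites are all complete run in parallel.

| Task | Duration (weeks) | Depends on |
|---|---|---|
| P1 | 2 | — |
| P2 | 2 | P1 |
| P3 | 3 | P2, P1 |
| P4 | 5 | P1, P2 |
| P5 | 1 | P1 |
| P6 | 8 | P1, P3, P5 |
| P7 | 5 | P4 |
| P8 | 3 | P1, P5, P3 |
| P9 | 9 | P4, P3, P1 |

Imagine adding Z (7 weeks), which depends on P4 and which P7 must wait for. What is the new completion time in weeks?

Originally the project takes 18 weeks.
With Z inserted, P7 now waits for max(P4, Z).
New critical path: P1→P2→P4→Z→P7 = 2+2+5+7+5 = 21 ⇒ 21 weeks.

21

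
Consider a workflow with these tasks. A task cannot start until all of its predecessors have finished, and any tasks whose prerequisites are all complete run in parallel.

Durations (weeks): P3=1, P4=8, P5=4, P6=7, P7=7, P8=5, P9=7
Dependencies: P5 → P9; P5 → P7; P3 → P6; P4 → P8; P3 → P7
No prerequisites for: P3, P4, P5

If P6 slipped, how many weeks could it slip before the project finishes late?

Critical path: P4→P8 = 8+5 = 13, so the finish is 13 weeks.
P6 finishes as early as 8 and must finish by 13.
Slack of P6 = 6 − 1 = 5 weeks.

5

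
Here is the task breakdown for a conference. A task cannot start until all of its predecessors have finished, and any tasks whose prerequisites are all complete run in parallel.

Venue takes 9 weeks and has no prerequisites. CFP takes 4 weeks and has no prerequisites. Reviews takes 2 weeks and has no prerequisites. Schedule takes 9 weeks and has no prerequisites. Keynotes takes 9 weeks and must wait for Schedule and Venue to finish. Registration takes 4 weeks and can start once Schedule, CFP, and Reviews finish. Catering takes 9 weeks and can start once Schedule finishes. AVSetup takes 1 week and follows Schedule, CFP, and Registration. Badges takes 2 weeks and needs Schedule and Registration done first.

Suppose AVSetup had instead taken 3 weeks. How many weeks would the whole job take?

18

The binding path is Venue→Keynotes = 9+9 = 18; finish at 18 weeks.
AVSetup has 4 weeks of float (longest path through it is 14).
That remains the longest chain; total 18 weeks.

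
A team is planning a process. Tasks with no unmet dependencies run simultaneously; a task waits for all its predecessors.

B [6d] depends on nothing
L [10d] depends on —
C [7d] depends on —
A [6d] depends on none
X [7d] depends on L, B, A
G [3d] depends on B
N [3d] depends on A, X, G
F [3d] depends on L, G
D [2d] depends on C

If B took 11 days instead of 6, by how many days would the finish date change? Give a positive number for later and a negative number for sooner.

The binding path is L→X→N = 10+7+3 = 20; finish at 20 days.
B has 4 days of float (longest path through it is 16).
Now B→X→N = 11+7+3 = 21 is longest, so the finish becomes 21 days.
Change in finish: 21 − 20 = +1 days.

1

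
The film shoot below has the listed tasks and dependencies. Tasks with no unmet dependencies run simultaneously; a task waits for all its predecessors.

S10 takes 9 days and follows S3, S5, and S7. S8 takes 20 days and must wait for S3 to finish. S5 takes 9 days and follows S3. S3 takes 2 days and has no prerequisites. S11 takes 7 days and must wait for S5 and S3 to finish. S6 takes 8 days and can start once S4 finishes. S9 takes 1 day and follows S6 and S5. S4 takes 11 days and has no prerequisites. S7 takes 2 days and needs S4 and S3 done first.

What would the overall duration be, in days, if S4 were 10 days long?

Baseline: S4→S7→S10 = 11+2+9 = 22 → 22 days.
Since S4 is critical, the -1 change carries straight to that chain (now 21 days).
The binding chain switches to S3→S8 = 2+20 = 22; finish 22 days.

22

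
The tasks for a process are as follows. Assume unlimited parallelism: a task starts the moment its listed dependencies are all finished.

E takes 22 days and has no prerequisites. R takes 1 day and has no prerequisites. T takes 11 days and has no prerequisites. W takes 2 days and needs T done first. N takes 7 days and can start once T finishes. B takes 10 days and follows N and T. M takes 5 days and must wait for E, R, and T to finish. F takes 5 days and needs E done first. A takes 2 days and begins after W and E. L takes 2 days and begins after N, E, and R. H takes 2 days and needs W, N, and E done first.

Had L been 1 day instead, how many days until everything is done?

28

The binding path is T→N→B = 11+7+10 = 28; finish at 28 days.
The longest path through L is only 24 days, so L has float 4.
No other chain overtakes it, so the finish is 28 days.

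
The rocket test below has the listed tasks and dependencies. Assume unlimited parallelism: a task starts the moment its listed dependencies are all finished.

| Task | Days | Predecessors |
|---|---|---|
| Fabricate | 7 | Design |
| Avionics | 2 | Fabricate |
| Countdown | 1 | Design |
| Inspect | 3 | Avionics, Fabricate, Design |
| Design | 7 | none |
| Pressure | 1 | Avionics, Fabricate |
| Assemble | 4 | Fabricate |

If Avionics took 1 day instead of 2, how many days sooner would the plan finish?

Baseline: Design→Fabricate→Avionics→Inspect = 7+7+2+3 = 19 → 19 days.
Avionics is on the critical path; changing it to 1 makes that path 18 days.
No other chain overtakes it, so the finish is 18 days.
Change in finish: 18 − 19 = -1 days.

1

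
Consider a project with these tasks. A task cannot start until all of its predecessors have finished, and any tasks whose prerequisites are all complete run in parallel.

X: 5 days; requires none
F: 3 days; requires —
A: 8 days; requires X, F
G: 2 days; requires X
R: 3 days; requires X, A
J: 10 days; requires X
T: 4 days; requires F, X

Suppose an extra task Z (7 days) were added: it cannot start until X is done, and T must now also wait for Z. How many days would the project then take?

Originally the project takes 16 days.
With Z inserted, T now waits for max(F, X, Z).
New critical path: X→Z→T = 5+7+4 = 16 ⇒ 16 days.

16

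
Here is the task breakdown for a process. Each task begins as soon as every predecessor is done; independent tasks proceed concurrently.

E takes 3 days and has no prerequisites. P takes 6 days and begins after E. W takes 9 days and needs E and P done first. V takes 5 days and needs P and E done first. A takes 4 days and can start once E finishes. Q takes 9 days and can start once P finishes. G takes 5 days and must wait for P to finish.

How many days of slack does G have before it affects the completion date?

E→P→W = 3+6+9 = 18 sets the makespan at 18 days.
Longest path through G: 14 days (earliest finish 14, latest finish 18).
Float = 18 − 14 = 4.

4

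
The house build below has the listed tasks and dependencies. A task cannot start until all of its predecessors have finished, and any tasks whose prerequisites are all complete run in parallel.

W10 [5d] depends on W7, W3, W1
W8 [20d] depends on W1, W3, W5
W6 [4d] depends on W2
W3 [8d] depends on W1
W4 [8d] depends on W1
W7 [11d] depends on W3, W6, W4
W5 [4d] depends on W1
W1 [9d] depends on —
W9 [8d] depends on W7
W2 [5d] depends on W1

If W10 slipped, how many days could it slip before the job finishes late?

3

Critical path: W1→W2→W6→W7→W9 = 9+5+4+11+8 = 37, so the finish is 37 days.
Longest path through W10: 34 days (earliest finish 34, latest finish 37).
Float = 37 − 34 = 3.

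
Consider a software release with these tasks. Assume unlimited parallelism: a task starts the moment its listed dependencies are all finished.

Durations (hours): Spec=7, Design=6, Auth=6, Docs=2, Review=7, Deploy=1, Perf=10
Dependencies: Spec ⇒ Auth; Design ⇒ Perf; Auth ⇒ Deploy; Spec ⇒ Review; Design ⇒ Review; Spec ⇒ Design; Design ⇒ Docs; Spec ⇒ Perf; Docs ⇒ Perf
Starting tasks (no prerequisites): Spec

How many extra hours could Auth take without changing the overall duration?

The longest chain is Spec→Design→Docs→Perf = 7+6+2+10 = 25; overall finish 25 hours.
Longest path through Auth: 14 hours (earliest finish 13, latest finish 24).
Float = 25 − 14 = 11.

11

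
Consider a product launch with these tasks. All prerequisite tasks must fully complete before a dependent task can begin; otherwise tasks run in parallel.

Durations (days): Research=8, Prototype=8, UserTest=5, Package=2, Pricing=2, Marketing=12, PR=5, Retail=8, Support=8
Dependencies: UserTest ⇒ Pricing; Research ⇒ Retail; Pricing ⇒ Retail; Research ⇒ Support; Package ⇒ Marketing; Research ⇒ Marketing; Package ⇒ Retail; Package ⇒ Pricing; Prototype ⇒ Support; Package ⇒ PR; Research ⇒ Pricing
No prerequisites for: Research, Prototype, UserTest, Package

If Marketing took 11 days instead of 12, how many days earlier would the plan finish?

1

Actual critical path: Research→Marketing = 8+12 = 20 ⇒ 20 days.
Since Marketing is critical, the -1 change carries straight to that chain (now 19 days).
That remains the longest chain; total 19 days.
Change in finish: 19 − 20 = -1 days.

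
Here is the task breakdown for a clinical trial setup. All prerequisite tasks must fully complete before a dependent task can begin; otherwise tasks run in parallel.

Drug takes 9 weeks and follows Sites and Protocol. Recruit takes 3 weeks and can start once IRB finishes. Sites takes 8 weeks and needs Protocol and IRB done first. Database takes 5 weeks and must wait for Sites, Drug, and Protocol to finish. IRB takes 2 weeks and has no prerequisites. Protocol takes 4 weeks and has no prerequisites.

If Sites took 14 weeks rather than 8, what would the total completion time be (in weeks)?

The binding path is Protocol→Sites→Drug→Database = 4+8+9+5 = 26; finish at 26 weeks.
Sites lies on that path, so at 14 weeks the path becomes 32 weeks.
No other chain overtakes it, so the finish is 32 weeks.

32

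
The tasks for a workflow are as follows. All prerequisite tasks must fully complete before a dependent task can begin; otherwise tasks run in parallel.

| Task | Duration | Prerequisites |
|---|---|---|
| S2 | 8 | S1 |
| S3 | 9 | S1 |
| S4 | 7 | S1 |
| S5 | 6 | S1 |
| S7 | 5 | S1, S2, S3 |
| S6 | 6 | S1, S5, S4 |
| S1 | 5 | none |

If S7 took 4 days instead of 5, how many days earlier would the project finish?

As given, the longest chain is S1→S3→S7 = 5+9+5 = 19, so the finish is 19 days.
S7 is on the critical path; changing it to 4 makes that path 18 days.
That remains the longest chain; total 18 days.
Change in finish: 18 − 19 = -1 days.

1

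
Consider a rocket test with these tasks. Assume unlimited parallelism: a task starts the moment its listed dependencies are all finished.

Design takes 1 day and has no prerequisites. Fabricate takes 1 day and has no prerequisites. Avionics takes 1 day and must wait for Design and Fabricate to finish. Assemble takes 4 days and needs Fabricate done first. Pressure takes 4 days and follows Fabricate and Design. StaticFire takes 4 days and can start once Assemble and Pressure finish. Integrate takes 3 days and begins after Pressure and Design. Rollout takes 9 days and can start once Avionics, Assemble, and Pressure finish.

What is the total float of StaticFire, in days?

Critical path: Design→Pressure→Rollout = 1+4+9 = 14, so the finish is 14 days.
StaticFire finishes as early as 9 and must finish by 14.
Slack of StaticFire = 10 − 5 = 5 days.

5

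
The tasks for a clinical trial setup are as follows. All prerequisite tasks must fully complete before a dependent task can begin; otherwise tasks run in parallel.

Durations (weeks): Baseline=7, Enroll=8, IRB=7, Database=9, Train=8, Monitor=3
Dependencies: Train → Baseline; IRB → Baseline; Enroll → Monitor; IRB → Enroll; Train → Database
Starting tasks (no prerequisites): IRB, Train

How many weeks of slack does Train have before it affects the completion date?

Critical path: IRB→Enroll→Monitor = 7+8+3 = 18, so the finish is 18 weeks.
The longest chain containing Train totals 17 weeks.
Slack of Train = 1 − 0 = 1 week.

1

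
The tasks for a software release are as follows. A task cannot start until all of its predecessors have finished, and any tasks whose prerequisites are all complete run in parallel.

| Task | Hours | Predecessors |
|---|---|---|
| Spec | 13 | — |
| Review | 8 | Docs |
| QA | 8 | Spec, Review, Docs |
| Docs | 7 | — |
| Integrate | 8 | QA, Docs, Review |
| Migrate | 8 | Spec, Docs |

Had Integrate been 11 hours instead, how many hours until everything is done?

34

Baseline: Docs→Review→QA→Integrate = 7+8+8+8 = 31 → 31 hours.
Integrate is on the critical path; changing it to 11 makes that path 34 hours.
The critical path is still Docs→Review→QA→Integrate; finish is now 34 hours.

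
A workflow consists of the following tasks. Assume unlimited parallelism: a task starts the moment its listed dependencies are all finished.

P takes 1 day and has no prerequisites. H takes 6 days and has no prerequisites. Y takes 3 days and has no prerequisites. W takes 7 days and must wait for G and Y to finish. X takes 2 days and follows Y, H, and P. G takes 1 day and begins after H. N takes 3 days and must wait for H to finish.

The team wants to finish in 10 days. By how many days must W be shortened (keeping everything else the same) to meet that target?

Current finish: 14 days; target: 10.
W is on every critical path, so each day cut from W cuts the finish by one (this holds down to a finish of 9).
Need 14 − 10 = 4 days off W → W becomes 3 days, finish becomes 10.

4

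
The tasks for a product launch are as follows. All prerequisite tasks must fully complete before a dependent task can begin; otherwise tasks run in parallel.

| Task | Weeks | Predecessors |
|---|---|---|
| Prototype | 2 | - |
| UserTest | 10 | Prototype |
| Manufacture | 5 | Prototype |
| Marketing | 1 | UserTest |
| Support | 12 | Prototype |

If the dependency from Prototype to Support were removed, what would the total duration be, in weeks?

13

Before: longest chain Prototype→Support = 2+12 = 14, finish 14.
Without Prototype→Support, Support's earliest start moves from 2 to 0.
The longest chain is now Prototype→UserTest→Marketing = 2+10+1 = 13, so the schedule takes 13 weeks.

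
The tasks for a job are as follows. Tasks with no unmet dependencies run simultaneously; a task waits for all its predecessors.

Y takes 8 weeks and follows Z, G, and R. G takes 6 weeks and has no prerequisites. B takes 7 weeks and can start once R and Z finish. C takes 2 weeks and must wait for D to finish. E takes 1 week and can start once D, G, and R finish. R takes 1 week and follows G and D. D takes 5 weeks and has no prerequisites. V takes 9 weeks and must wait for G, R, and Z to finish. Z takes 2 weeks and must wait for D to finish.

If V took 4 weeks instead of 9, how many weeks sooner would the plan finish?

The binding path is D→Z→V = 5+2+9 = 16; finish at 16 weeks.
V is on the critical path; changing it to 4 makes that path 11 weeks.
Now D→Z→Y = 5+2+8 = 15 is longest, so the finish becomes 15 weeks.
Change in finish: 15 − 16 = -1 weeks.

1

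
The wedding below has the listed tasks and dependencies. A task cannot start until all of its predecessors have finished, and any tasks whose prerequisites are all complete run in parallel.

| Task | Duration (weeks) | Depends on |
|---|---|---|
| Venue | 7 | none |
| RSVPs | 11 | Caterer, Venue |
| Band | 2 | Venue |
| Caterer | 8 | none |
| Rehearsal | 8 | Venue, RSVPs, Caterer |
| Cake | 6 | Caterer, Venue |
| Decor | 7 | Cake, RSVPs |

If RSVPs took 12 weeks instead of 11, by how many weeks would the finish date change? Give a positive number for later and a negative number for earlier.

Actual critical path: Caterer→RSVPs→Rehearsal = 8+11+8 = 27 ⇒ 27 weeks.
Since RSVPs is critical, the +1 change carries straight to that chain (now 28 weeks).
The critical path is still Caterer→RSVPs→Rehearsal; finish is now 28 weeks.
Change in finish: 28 − 27 = +1 weeks.

1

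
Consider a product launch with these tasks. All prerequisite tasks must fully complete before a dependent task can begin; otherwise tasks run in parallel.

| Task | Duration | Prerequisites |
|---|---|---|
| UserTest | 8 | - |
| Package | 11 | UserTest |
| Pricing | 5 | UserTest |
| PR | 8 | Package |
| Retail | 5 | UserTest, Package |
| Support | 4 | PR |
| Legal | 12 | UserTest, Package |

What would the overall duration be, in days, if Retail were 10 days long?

31

Baseline: UserTest→Package→PR→Support = 8+11+8+4 = 31 → 31 days.
Retail has 7 days of float (longest path through it is 24).
The critical path is still UserTest→Package→PR→Support; finish is now 31 days.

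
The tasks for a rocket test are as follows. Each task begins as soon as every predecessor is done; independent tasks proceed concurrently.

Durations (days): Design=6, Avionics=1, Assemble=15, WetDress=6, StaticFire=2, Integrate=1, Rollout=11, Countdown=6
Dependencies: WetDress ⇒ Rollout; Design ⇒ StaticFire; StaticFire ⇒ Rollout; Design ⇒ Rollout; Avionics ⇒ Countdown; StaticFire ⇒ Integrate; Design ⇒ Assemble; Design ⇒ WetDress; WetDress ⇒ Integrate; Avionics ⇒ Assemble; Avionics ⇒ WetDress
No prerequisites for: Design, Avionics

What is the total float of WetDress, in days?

0

The longest chain is Design→WetDress→Rollout = 6+6+11 = 23; overall finish 23 days.
WetDress finishes as early as 12 and must finish by 12.
Float = 23 − 23 = 0.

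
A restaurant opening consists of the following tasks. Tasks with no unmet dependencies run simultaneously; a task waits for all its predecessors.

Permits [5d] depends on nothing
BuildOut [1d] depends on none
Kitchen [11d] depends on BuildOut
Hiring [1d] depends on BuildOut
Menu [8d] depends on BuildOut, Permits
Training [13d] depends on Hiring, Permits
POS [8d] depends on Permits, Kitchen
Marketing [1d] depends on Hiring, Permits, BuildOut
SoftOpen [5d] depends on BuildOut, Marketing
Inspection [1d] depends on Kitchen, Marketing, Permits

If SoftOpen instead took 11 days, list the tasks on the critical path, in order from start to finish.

As given, the longest chain is BuildOut→Kitchen→POS = 1+11+8 = 20, so the finish is 20 days.
SoftOpen has 9 days of float (longest path through it is 11).
That remains the longest chain; total 20 days.

BuildOut, Kitchen, POS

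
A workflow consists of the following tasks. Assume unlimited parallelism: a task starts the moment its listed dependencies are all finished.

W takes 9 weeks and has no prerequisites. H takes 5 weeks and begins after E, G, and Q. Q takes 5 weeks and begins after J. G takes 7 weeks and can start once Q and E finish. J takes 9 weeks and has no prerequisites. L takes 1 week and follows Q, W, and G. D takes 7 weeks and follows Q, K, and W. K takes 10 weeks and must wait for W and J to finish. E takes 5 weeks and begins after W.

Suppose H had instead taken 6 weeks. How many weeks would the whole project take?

27

Baseline: J→Q→G→H = 9+5+7+5 = 26 → 26 weeks.
H lies on that path, so at 6 weeks the path becomes 27 weeks.
The critical path is still J→Q→G→H; finish is now 27 weeks.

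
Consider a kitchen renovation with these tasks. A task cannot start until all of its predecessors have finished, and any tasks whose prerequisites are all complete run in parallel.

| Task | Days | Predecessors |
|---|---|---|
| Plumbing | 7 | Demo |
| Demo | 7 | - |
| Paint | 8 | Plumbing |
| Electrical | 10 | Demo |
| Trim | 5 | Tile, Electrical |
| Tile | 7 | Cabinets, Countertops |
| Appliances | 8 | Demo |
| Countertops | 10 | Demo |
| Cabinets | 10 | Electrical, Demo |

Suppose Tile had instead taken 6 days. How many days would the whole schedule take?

The binding path is Demo→Electrical→Cabinets→Tile→Trim = 7+10+10+7+5 = 39; finish at 39 days.
Tile lies on that path, so at 6 days the path becomes 38 days.
The critical path is still Demo→Electrical→Cabinets→Tile→Trim; finish is now 38 days.

38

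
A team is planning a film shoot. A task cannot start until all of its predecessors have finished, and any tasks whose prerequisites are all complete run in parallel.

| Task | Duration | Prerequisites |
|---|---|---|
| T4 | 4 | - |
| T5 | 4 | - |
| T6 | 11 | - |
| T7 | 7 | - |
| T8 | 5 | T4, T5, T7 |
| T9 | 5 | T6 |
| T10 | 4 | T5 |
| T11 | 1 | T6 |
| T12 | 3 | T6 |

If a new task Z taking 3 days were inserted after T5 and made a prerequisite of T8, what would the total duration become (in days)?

16

Originally the job takes 16 days.
With Z inserted, T8 now waits for max(T4, T5, T7, Z).
New critical path: T6→T9 = 11+5 = 16 ⇒ 16 days.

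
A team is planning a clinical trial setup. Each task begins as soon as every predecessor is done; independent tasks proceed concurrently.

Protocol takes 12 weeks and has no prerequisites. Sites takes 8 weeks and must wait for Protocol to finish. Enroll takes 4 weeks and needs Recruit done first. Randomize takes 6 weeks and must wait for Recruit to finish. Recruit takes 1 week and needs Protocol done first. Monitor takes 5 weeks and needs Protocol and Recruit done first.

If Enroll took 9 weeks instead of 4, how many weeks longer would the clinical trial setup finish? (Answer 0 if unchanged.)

2

Critical path before the change: Protocol→Sites = 12+8 = 20 giving 20 weeks.
The longest path through Enroll is only 17 weeks, so Enroll has float 3.
The binding chain switches to Protocol→Recruit→Enroll = 12+1+9 = 22; finish 22 weeks.
Change in finish: 22 − 20 = +2 weeks.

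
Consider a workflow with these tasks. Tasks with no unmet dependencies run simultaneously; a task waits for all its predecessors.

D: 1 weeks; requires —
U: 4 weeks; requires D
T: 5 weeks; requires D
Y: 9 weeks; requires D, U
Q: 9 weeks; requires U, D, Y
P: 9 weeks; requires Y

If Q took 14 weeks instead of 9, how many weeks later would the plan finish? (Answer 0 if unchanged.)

5

Actual critical path: D→U→Y→Q = 1+4+9+9 = 23 ⇒ 23 weeks.
Since Q is critical, the +5 change carries straight to that chain (now 28 weeks).
That remains the longest chain; total 28 weeks.
Change in finish: 28 − 23 = +5 weeks.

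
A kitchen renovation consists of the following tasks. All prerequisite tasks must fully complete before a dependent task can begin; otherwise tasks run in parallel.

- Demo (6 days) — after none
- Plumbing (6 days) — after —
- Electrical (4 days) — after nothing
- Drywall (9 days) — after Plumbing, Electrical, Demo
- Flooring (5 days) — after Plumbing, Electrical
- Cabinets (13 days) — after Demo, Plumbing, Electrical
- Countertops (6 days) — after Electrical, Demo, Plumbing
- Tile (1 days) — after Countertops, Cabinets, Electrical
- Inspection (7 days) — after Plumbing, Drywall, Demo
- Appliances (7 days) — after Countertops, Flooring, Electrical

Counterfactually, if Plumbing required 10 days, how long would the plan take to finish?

26

Actual critical path: Plumbing→Drywall→Inspection = 6+9+7 = 22 ⇒ 22 days.
Since Plumbing is critical, the +4 change carries straight to that chain (now 26 days).
The critical path is still Plumbing→Drywall→Inspection; finish is now 26 days.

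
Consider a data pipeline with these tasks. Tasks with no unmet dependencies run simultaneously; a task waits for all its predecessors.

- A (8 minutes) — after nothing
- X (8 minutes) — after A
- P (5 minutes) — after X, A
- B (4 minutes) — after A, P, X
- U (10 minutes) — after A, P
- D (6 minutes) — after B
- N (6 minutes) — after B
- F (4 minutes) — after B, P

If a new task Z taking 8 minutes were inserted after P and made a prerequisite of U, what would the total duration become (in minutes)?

Originally the plan takes 31 minutes.
With Z inserted, U now waits for max(A, P, Z).
New critical path: A→X→P→Z→U = 8+8+5+8+10 = 39 ⇒ 39 minutes.

39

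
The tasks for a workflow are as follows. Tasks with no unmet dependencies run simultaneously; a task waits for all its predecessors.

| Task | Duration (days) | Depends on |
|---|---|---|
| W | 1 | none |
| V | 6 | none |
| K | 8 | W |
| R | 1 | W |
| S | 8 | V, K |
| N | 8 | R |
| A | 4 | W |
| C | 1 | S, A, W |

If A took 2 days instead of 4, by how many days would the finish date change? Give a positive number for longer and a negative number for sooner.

Critical path before the change: W→K→S→C = 1+8+8+1 = 18 giving 18 days.
The longest path through A is only 6 days, so A has float 12.
The critical path is still W→K→S→C; finish is now 18 days.
Change in finish: 18 − 18 = +0 days.

0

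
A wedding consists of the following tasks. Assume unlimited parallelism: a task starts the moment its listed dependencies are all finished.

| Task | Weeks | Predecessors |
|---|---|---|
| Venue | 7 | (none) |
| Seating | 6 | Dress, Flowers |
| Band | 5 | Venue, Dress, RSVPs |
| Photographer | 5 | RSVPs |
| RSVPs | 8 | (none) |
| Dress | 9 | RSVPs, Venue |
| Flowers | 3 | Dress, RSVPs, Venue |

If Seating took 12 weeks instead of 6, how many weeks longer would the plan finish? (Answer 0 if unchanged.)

Actual critical path: RSVPs→Dress→Flowers→Seating = 8+9+3+6 = 26 ⇒ 26 weeks.
Seating is on the critical path; changing it to 12 makes that path 32 weeks.
No other chain overtakes it, so the finish is 32 weeks.
Change in finish: 32 − 26 = +6 weeks.

6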